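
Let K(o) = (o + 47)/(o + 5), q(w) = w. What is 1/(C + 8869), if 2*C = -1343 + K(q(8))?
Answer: 13/106595 ≈ 0.00012196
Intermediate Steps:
K(o) = (47 + o)/(5 + o)
C = -8702/13 (C = (-1343 + (47 + 8)/(5 + 8))/2 = (-1343 + 55/13)/2 = (1/2)*(-17404/13) = -8702/13 ≈ -669.38)
1/(C + 8869) = 1/(-8702/13 + 8869) = 1/(106595/13) = 13/106595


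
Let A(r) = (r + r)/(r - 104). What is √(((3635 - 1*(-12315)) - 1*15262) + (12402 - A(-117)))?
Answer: 4*√236419/17 ≈ 114.41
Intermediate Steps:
A(r) = 2*r/(-104 + r) (A(r) = (2*r)/(-104 + r) = 2*r/(-104 + r))
√(((3635 - 1*(-12315)) - 1*15262) + (12402 - A(-117))) = √(((3635 - 1*(-12315)) - 1*15262) + (12402 - 2*(-117)/(-104 - 117))) = √(((3635 + 12315) - 15262) + (12402 - 2*(-117)/(-221))) = √((15950 - 15262) + (12402 - 2*(-117)*(-1)/221)) = √(688 + (12402 - 1*18/17)) = √(688 + (12402 - 18/17)) = √(688 + 210816/17) = √(222512/17) = 4*√236419/17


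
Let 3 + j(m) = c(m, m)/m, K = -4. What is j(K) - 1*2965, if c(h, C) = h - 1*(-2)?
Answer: -5935/2 ≈ -2967.5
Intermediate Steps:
c(h, C) = 2 + h (c(h, C) = h + 2 = 2 + h)
j(m) = -3 + (2 + m)/m
j(K) - 1*2965 = (-2 + 2/(-4)) - 1*2965 = (-2 + 2*(-1/4)) - 2965 = (-2 - 1/2) - 2965 = -5/2 - 2965 = -5935/2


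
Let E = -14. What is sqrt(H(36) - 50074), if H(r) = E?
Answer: 2*I*sqrt(12522) ≈ 223.8*I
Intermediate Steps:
H(r) = -14
sqrt(H(36) - 50074) = sqrt(-14 - 50074) = sqrt(-50088) = 2*I*sqrt(12522)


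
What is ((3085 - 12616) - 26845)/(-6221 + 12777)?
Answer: -9094/1639 ≈ -5.5485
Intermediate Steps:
((3085 - 12616) - 26845)/(-6221 + 12777) = (-9531 - 26845)/6556 = -36376*1/6556 = -9094/1639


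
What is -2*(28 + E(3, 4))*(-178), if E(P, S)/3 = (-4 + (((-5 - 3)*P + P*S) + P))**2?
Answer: 190460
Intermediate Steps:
E(P, S) = 3*(-4 - 7*P + P*S)**2 (E(P, S) = 3*(-4 + (((-5 - 3)*P + P*S) + P))**2 = 3*(-4 + ((-8*P + P*S) + P))**2 = 3*(-4 + (-7*P + P*S))**2 = 3*(-4 - 7*P + P*S)**2)
-2*(28 + E(3, 4))*(-178) = -2*(28 + 3*(4 + 7*3 - 1*3*4)**2)*(-178) = -2*(28 + 3*(4 + 21 - 12)**2)*(-178) = -2*(28 + 3*13**2)*(-178) = -2*(28 + 3*169)*(-178) = -2*(28 + 507)*(-178) = -2*535*(-178) = -1070*(-178) = 190460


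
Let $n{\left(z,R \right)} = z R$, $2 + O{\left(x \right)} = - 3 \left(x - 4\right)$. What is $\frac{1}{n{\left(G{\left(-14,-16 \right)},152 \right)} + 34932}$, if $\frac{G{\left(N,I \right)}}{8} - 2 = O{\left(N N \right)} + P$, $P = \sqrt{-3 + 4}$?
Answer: $- \frac{1}{664268} \approx -1.5054 \cdot 10^{-6}$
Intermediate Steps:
$P = 1$ ($P = \sqrt{1} = 1$)
$O{\left(x \right)} = 10 - 3 x$ ($O{\left(x \right)} = -2 - 3 \left(x - 4\right) = -2 - 3 \left(-4 + x\right) = -2 - \left(-12 + 3 x\right) = 10 - 3 x$)
$G{\left(N,I \right)} = 104 - 24 N^{2}$ ($G{\left(N,I \right)} = 16 + 8 \left(\left(10 - 3 N N\right) + 1\right) = 16 + 8 \left(\left(10 - 3 N^{2}\right) + 1\right) = 16 + 8 \left(11 - 3 N^{2}\right) = 16 - \left(-88 + 24 N^{2}\right) = 104 - 24 N^{2}$)
$n{\left(z,R \right)} = R z$
$\frac{1}{n{\left(G{\left(-14,-16 \right)},152 \right)} + 34932} = \frac{1}{152 \left(104 - 24 \left(-14\right)^{2}\right) + 34932} = \frac{1}{152 \left(104 - 4704\right) + 34932} = \frac{1}{152 \left(-4600\right) + 34932} = \frac{1}{-699200 + 34932} = \frac{1}{-664268} = - \frac{1}{664268}$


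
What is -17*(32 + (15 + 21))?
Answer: -1156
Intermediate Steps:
-17*(32 + (15 + 21)) = -17*(32 + 36) = -17*68 = -1156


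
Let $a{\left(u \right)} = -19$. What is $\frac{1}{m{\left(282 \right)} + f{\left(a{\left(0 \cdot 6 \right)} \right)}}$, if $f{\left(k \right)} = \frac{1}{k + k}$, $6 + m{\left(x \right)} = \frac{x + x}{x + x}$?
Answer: $- \frac{38}{191} \approx -0.19895$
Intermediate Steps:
$m{\left(x \right)} = -5$ ($m{\left(x \right)} = -6 + \frac{x + x}{x + x} = -6 + \frac{2 x}{2 x} = -6 + 2 x \frac{1}{2 x} = -6 + 1 = -5$)
$f{\left(k \right)} = \frac{1}{2 k}$
$\frac{1}{m{\left(282 \right)} + f{\left(a{\left(0 \cdot 6 \right)} \right)}} = \frac{1}{-5 + \frac{1}{2 \left(-19\right)}} = \frac{1}{-5 + \frac{1}{2} \left(- \frac{1}{19}\right)} = \frac{1}{-5 - \frac{1}{38}} = \frac{1}{- \frac{191}{38}} = - \frac{38}{191}$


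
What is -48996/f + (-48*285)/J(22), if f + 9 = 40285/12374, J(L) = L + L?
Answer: 6425944524/781891 ≈ 8218.5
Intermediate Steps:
J(L) = 2*L
f = -71081/12374 (f = -9 + 40285/12374 = -71081/12374 ≈ -5.7444)
-48996/f + (-48*285)/J(22) = -48996/(-71081/12374) + (-48*285)/((2*22)) = -48996*(-12374/71081) - 13680/44 = 606276504/71081 - 13680*1/44 = 606276504/71081 - 3420/11 = 6425944524/781891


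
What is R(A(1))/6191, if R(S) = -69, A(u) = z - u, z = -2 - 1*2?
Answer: -69/6191 ≈ -0.011145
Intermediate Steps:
z = -4 (z = -2 - 2 = -4)
A(u) = -4 - u
R(A(1))/6191 = -69/6191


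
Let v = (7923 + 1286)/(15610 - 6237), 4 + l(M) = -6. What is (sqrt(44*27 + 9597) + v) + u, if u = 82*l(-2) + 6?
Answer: -7620413/9373 + sqrt(10785) ≈ -709.17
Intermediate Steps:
l(M) = -10 (l(M) = -4 - 6 = -10)
v = 9209/9373 ≈ 0.98250
u = -814 (u = 82*(-10) + 6 = -820 + 6 = -814)
(sqrt(44*27 + 9597) + v) + u = (sqrt(44*27 + 9597) + 9209/9373) - 814 = (sqrt(1188 + 9597) + 9209/9373) - 814 = (sqrt(10785) + 9209/9373) - 814 = (9209/9373 + sqrt(10785)) - 814 = -7620413/9373 + sqrt(10785)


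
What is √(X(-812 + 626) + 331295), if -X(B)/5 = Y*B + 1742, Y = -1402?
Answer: 5*I*√39251 ≈ 990.59*I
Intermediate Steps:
X(B) = -8710 + 7010*B (X(B) = -5*(-1402*B + 1742) = -5*(1742 - 1402*B) = -8710 + 7010*B)
√(X(-812 + 626) + 331295) = √((-8710 + 7010*(-812 + 626)) + 331295) = √((-8710 + 7010*(-186)) + 331295) = √((-8710 - 1303860) + 331295) = √(-1312570 + 331295) = √(-981275) = 5*I*√39251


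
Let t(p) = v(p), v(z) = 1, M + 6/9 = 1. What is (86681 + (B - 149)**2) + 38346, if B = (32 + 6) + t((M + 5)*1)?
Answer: 137127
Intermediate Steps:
M = 1/3 (M = -2/3 + 1 = 1/3 ≈ 0.33333)
t(p) = 1
B = 39 (B = (32 + 6) + 1 = 38 + 1 = 39)
(86681 + (B - 149)**2) + 38346 = (86681 + (39 - 149)**2) + 38346 = (86681 + (-110)**2) + 38346 = (86681 + 12100) + 38346 = 98781 + 38346 = 137127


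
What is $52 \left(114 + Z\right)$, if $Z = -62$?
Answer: $2704$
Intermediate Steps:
$52 \left(114 + Z\right) = 52 \left(114 - 62\right) = 52 \cdot 52 = 2704$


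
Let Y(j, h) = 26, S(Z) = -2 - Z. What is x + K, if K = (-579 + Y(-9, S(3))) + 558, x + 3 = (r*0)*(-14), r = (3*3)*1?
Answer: 2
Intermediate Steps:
r = 9 (r = 9*1 = 9)
x = -3 (x = -3 + (9*0)*(-14) = -3 + 0*(-14) = -3 + 0 = -3)
K = 5 (K = (-579 + 26) + 558 = -553 + 558 = 5)
x + K = -3 + 5 = 2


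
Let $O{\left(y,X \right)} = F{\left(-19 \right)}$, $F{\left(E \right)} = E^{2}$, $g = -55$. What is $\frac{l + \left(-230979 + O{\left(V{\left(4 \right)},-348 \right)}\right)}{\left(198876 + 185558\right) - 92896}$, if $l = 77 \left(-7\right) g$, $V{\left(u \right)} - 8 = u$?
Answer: $- \frac{200973}{291538} \approx -0.68935$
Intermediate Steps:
$V{\left(u \right)} = 8 + u$
$O{\left(y,X \right)} = 361$ ($O{\left(y,X \right)} = \left(-19\right)^{2} = 361$)
$l = 29645$ ($l = 77 \left(-7\right) \left(-55\right) = \left(-539\right) \left(-55\right) = 29645$)
$\frac{l + \left(-230979 + O{\left(V{\left(4 \right)},-348 \right)}\right)}{\left(198876 + 185558\right) - 92896} = \frac{29645 + \left(-230979 + 361\right)}{\left(198876 + 185558\right) - 92896} = \frac{29645 - 230618}{384434 - 92896} = - \frac{200973}{291538}$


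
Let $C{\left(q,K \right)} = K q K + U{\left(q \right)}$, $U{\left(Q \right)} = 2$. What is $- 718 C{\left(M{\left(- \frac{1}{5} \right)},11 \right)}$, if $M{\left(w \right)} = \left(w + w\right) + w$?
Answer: $\frac{253454}{5} \approx 50691.0$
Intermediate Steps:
$M{\left(w \right)} = 3 w$ ($M{\left(w \right)} = 2 w + w = 3 w$)
$C{\left(q,K \right)} = 2 + q K^{2}$ ($C{\left(q,K \right)} = K q K + 2 = q K^{2} + 2 = 2 + q K^{2}$)
$- 718 C{\left(M{\left(- \frac{1}{5} \right)},11 \right)} = - 718 \left(2 + 3 \left(- \frac{1}{5}\right) 11^{2}\right) = - 718 \left(2 + 3 \left(\left(-1\right) \frac{1}{5}\right) 121\right) = - 718 \left(2 + 3 \left(- \frac{1}{5}\right) 121\right) = - 718 \left(2 - \frac{363}{5}\right) = \left(-718\right) \left(- \frac{353}{5}\right) = \frac{253454}{5}$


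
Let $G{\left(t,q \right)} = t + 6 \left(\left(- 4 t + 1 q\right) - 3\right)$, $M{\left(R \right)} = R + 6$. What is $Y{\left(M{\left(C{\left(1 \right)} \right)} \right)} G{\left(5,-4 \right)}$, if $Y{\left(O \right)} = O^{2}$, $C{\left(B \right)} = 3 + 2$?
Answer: $-18997$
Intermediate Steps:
$C{\left(B \right)} = 5$
$M{\left(R \right)} = 6 + R$
$G{\left(t,q \right)} = -18 - 23 t + 6 q$ ($G{\left(t,q \right)} = t + 6 \left(\left(- 4 t + q\right) - 3\right) = t + 6 \left(\left(q - 4 t\right) - 3\right) = t + 6 \left(-3 + q - 4 t\right) = t - \left(18 - 6 q + 24 t\right) = -18 - 23 t + 6 q$)
$Y{\left(M{\left(C{\left(1 \right)} \right)} \right)} G{\left(5,-4 \right)} = \left(6 + 5\right)^{2} \left(-18 - 115 + 6 \left(-4\right)\right) = 11^{2} \left(-18 - 115 - 24\right) = 121 \left(-157\right) = -18997$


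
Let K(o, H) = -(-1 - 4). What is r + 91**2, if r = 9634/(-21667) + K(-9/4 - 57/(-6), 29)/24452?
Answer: 4387050626771/529801484 ≈ 8280.6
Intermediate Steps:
K(o, H) = 5 (K(o, H) = -1*(-5) = 5)
r = -235462233/529801484 (r = 9634/(-21667) + 5/24452 = 9634*(-1/21667) + 5*(1/24452) = -9634/21667 + 5/24452 = -235462233/529801484 ≈ -0.44443)
r + 91**2 = -235462233/529801484 + 91**2 = -235462233/529801484 + 8281 = 4387050626771/529801484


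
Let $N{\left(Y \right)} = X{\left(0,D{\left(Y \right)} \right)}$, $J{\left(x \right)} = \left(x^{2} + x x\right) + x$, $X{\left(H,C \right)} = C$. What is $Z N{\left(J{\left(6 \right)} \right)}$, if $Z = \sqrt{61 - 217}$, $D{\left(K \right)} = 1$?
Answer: $2 i \sqrt{39} \approx 12.49 i$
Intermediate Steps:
$Z = 2 i \sqrt{39}$ ($Z = \sqrt{-156} = 2 i \sqrt{39} \approx 12.49 i$)
$J{\left(x \right)} = x + 2 x^{2}$ ($J{\left(x \right)} = \left(x^{2} + x^{2}\right) + x = 2 x^{2} + x = x + 2 x^{2}$)
$N{\left(Y \right)} = 1$
$Z N{\left(J{\left(6 \right)} \right)} = 2 i \sqrt{39} \cdot 1 = 2 i \sqrt{39}$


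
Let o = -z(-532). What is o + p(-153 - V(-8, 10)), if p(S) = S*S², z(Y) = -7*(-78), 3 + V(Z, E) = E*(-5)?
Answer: -1000546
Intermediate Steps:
V(Z, E) = -3 - 5*E (V(Z, E) = -3 + E*(-5) = -3 - 5*E)
z(Y) = 546
p(S) = S³
o = -546 (o = -1*546 = -546)
o + p(-153 - V(-8, 10)) = -546 + (-153 - (-3 - 5*10))³ = -546 + (-153 - (-3 - 50))³ = -546 + (-153 - 1*(-53))³ = -546 + (-153 + 53)³ = -546 + (-100)³ = -546 - 1000000 = -1000546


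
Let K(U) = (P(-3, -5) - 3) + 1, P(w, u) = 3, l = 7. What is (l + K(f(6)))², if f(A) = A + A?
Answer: 64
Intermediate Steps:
f(A) = 2*A
K(U) = 1 (K(U) = (3 - 3) + 1 = 0 + 1 = 1)
(l + K(f(6)))² = (7 + 1)² = 8² = 64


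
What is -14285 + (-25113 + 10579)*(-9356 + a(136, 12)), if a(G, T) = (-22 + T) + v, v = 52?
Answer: 135355391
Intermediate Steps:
a(G, T) = 30 + T (a(G, T) = (-22 + T) + 52 = 30 + T)
-14285 + (-25113 + 10579)*(-9356 + a(136, 12)) = -14285 + (-25113 + 10579)*(-9356 + (30 + 12)) = -14285 - 14534*(-9356 + 42) = -14285 - 14534*(-9314) = -14285 + 135369676 = 135355391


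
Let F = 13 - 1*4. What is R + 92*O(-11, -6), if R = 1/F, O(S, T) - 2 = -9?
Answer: -5795/9 ≈ -643.89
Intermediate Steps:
F = 9 (F = 13 - 4 = 9)
O(S, T) = -7 (O(S, T) = 2 - 9 = -7)
R = ⅑ (R = 1/9 = ⅑ ≈ 0.11111)
R + 92*O(-11, -6) = ⅑ + 92*(-7) = ⅑ - 644 = -5795/9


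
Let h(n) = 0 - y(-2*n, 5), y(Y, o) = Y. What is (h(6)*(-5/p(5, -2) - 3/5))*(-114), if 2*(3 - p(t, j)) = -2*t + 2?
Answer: 62928/35 ≈ 1797.9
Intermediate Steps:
p(t, j) = 2 + t (p(t, j) = 3 - (-2*t + 2)/2 = 3 - (2 - 2*t)/2 = 3 + (-1 + t) = 2 + t)
h(n) = 2*n (h(n) = 0 - (-2)*n = 0 + 2*n = 2*n)
(h(6)*(-5/p(5, -2) - 3/5))*(-114) = ((2*6)*(-5/(2 + 5) - 3/5))*(-114) = (12*(-5/7 - 3*⅕))*(-114) = (12*(-5*⅐ - ⅗))*(-114) = (12*(-5/7 - ⅗))*(-114) = (12*(-46/35))*(-114) = -552/35*(-114) = 62928/35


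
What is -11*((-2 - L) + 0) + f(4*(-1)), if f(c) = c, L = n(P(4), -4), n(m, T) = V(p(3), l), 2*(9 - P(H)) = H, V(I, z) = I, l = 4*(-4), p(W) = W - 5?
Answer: -4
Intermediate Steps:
p(W) = -5 + W
l = -16
P(H) = 9 - H/2
n(m, T) = -2 (n(m, T) = -5 + 3 = -2)
L = -2
-11*((-2 - L) + 0) + f(4*(-1)) = -11*((-2 - 1*(-2)) + 0) + 4*(-1) = -11*((-2 + 2) + 0) - 4 = -11*(0 + 0) - 4 = -11*0 - 4 = 0 - 4 = -4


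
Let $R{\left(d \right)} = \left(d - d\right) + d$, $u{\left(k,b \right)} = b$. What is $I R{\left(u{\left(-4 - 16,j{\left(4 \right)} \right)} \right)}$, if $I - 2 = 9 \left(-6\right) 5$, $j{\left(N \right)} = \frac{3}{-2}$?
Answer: $402$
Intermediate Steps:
$j{\left(N \right)} = - \frac{3}{2}$ ($j{\left(N \right)} = 3 \left(- \frac{1}{2}\right) = - \frac{3}{2}$)
$I = -268$ ($I = 2 + 9 \left(-6\right) 5 = 2 - 270 = -268$)
$R{\left(d \right)} = d$ ($R{\left(d \right)} = 0 + d = d$)
$I R{\left(u{\left(-4 - 16,j{\left(4 \right)} \right)} \right)} = \left(-268\right) \left(- \frac{3}{2}\right) = 402$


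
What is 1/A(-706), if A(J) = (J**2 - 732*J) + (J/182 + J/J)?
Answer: 91/92385486 ≈ 9.8500e-7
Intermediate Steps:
A(J) = 1 + J**2 - 133223*J/182 (A(J) = (J**2 - 732*J) + (J*(1/182) + 1) = (J**2 - 732*J) + (J/182 + 1) = (J**2 - 732*J) + (1 + J/182) = 1 + J**2 - 133223*J/182)
1/A(-706) = 1/(1 + (-706)**2 - 133223/182*(-706)) = 1/(1 + 498436 + 47027719/91) = 1/(92385486/91) = 91/92385486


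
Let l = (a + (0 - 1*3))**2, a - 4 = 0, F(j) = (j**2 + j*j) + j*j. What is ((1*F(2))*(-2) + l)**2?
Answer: 529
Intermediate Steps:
F(j) = 3*j**2 (F(j) = (j**2 + j**2) + j**2 = 2*j**2 + j**2 = 3*j**2)
a = 4 (a = 4 + 0 = 4)
l = 1 (l = (4 + (0 - 1*3))**2 = (4 + (0 - 3))**2 = (4 - 3)**2 = 1**2 = 1)
((1*F(2))*(-2) + l)**2 = ((1*(3*2**2))*(-2) + 1)**2 = ((1*(3*4))*(-2) + 1)**2 = ((1*12)*(-2) + 1)**2 = (12*(-2) + 1)**2 = (-24 + 1)**2 = (-23)**2 = 529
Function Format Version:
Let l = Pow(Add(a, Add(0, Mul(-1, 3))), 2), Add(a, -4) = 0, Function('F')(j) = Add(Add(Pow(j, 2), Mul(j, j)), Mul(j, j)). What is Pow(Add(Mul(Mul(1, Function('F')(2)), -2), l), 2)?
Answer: 529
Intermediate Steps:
Function('F')(j) = Mul(3, Pow(j, 2)) (Function('F')(j) = Add(Add(Pow(j, 2), Pow(j, 2)), Pow(j, 2)) = Add(Mul(2, Pow(j, 2)), Pow(j, 2)) = Mul(3, Pow(j, 2)))
a = 4 (a = Add(4, 0) = 4)
l = 1 (l = Pow(Add(4, Add(0, Mul(-1, 3))), 2) = Pow(Add(4, Add(0, -3)), 2) = Pow(Add(4, -3), 2) = Pow(1, 2) = 1)
Pow(Add(Mul(Mul(1, Function('F')(2)), -2), l), 2) = Pow(Add(Mul(Mul(1, Mul(3, Pow(2, 2))), -2), 1), 2) = Pow(Add(Mul(Mul(1, Mul(3, 4)), -2), 1), 2) = Pow(Add(Mul(Mul(1, 12), -2), 1), 2) = Pow(Add(Mul(12, -2), 1), 2) = Pow(Add(-24, 1), 2) = Pow(-23, 2) = 529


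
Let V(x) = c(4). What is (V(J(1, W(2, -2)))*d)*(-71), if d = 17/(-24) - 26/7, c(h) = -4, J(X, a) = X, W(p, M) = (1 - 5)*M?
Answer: -52753/42 ≈ -1256.0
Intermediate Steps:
W(p, M) = -4*M
V(x) = -4
d = -743/168 (d = 17*(-1/24) - 26*1/7 = -17/24 - 26/7 = -743/168 ≈ -4.4226)
(V(J(1, W(2, -2)))*d)*(-71) = -4*(-743/168)*(-71) = (743/42)*(-71) = -52753/42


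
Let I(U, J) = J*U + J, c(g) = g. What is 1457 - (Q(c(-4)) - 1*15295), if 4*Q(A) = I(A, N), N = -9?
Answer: 66981/4 ≈ 16745.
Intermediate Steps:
I(U, J) = J + J*U
Q(A) = -9/4 - 9*A/4 (Q(A) = (-9*(1 + A))/4 = (-9 - 9*A)/4 = -9/4 - 9*A/4)
1457 - (Q(c(-4)) - 1*15295) = 1457 - ((-9/4 - 9/4*(-4)) - 1*15295) = 1457 - ((-9/4 + 9) - 15295) = 1457 - (27/4 - 15295) = 1457 - 1*(-61153/4) = 1457 + 61153/4 = 66981/4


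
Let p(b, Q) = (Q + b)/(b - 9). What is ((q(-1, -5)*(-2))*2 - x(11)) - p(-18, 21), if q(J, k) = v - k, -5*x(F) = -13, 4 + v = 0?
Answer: -292/45 ≈ -6.4889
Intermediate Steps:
v = -4 (v = -4 + 0 = -4)
x(F) = 13/5 (x(F) = -⅕*(-13) = 13/5)
q(J, k) = -4 - k
p(b, Q) = (Q + b)/(-9 + b)
((q(-1, -5)*(-2))*2 - x(11)) - p(-18, 21) = (((-4 - 1*(-5))*(-2))*2 - 1*13/5) - (21 - 18)/(-9 - 18) = (((-4 + 5)*(-2))*2 - 13/5) - 3/(-27) = ((1*(-2))*2 - 13/5) - (-1)*3/27 = (-2*2 - 13/5) - 1*(-⅑) = (-4 - 13/5) + ⅑ = -33/5 + ⅑ = -292/45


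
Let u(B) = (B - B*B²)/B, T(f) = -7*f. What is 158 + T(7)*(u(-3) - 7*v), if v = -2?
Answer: -136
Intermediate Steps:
u(B) = (B - B³)/B
158 + T(7)*(u(-3) - 7*v) = 158 + (-7*7)*((1 - 1*(-3)²) - 7*(-2)) = 158 - 49*((1 - 1*9) + 14) = 158 - 49*((1 - 9) + 14) = 158 - 49*(-8 + 14) = 158 - 49*6 = 158 - 294 = -136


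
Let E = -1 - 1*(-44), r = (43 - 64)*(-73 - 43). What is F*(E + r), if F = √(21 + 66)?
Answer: 2479*√87 ≈ 23123.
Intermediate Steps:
F = √87 ≈ 9.3274
r = 2436 (r = -21*(-116) = 2436)
E = 43 (E = -1 + 44 = 43)
F*(E + r) = √87*(43 + 2436) = √87*2479 = 2479*√87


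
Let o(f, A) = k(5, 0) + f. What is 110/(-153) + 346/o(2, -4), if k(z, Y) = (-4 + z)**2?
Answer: 17536/153 ≈ 114.61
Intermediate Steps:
o(f, A) = 1 + f (o(f, A) = (-4 + 5)**2 + f = 1**2 + f = 1 + f)
110/(-153) + 346/o(2, -4) = 110/(-153) + 346/(1 + 2) = 110*(-1/153) + 346/3 = -110/153 + 346*(1/3) = -110/153 + 346/3 = 17536/153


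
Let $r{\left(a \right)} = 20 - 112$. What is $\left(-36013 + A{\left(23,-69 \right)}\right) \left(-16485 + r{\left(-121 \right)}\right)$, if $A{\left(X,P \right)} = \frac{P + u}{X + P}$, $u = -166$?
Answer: $\frac{27457529451}{46} \approx 5.969 \cdot 10^{8}$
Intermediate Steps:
$A{\left(X,P \right)} = \frac{-166 + P}{P + X}$ ($A{\left(X,P \right)} = \frac{P - 166}{X + P} = \frac{-166 + P}{P + X}$)
$r{\left(a \right)} = -92$
$\left(-36013 + A{\left(23,-69 \right)}\right) \left(-16485 + r{\left(-121 \right)}\right) = \left(-36013 + \frac{-166 - 69}{-69 + 23}\right) \left(-16485 - 92\right) = \left(-36013 + \frac{1}{-46} \left(-235\right)\right) \left(-16577\right) = \left(-36013 - - \frac{235}{46}\right) \left(-16577\right) = \left(-36013 + \frac{235}{46}\right) \left(-16577\right) = \left(- \frac{1656363}{46}\right) \left(-16577\right) = \frac{27457529451}{46}$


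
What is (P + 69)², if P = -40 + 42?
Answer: 5041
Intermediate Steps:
P = 2
(P + 69)² = (2 + 69)² = 71² = 5041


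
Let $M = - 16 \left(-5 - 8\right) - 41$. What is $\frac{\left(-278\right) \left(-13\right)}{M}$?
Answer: $\frac{3614}{167} \approx 21.641$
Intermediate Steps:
$M = 167$ ($M = \left(-16\right) \left(-13\right) - 41 = 208 - 41 = 167$)
$\frac{\left(-278\right) \left(-13\right)}{M} = \frac{\left(-278\right) \left(-13\right)}{167} = 3614 \cdot \frac{1}{167} = \frac{3614}{167}$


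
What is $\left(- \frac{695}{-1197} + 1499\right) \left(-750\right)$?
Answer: $- \frac{448749500}{399} \approx -1.1247 \cdot 10^{6}$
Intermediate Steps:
$\left(- \frac{695}{-1197} + 1499\right) \left(-750\right) = \left(\left(-695\right) \left(- \frac{1}{1197}\right) + 1499\right) \left(-750\right) = \left(\frac{695}{1197} + 1499\right) \left(-750\right) = \frac{1794998}{1197} \left(-750\right) = - \frac{448749500}{399}$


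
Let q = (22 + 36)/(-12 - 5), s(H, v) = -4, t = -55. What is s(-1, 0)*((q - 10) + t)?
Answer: 4652/17 ≈ 273.65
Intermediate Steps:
q = -58/17 (q = 58/(-17) = 58*(-1/17) = -58/17 ≈ -3.4118)
s(-1, 0)*((q - 10) + t) = -4*((-58/17 - 10) - 55) = -4*(-228/17 - 55) = -4*(-1163/17) = 4652/17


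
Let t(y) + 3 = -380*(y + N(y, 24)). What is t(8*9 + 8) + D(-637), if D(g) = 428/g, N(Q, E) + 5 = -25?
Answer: -12105339/637 ≈ -19004.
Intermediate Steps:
N(Q, E) = -30 (N(Q, E) = -5 - 25 = -30)
t(y) = 11397 - 380*y (t(y) = -3 - 380*(y - 30) = -3 - 380*(-30 + y) = -3 + (11400 - 380*y) = 11397 - 380*y)
t(8*9 + 8) + D(-637) = (11397 - 380*(8*9 + 8)) + 428/(-637) = (11397 - 380*(72 + 8)) + 428*(-1/637) = (11397 - 380*80) - 428/637 = (11397 - 30400) - 428/637 = -19003 - 428/637 = -12105339/637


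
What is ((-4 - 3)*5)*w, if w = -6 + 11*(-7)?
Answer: 2905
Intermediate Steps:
w = -83 (w = -6 - 77 = -83)
((-4 - 3)*5)*w = ((-4 - 3)*5)*(-83) = -7*5*(-83) = -35*(-83) = 2905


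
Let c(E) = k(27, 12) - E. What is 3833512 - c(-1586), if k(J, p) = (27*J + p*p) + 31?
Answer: 3831022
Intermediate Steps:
k(J, p) = 31 + p**2 + 27*J (k(J, p) = (27*J + p**2) + 31 = (p**2 + 27*J) + 31 = 31 + p**2 + 27*J)
c(E) = 904 - E (c(E) = (31 + 12**2 + 27*27) - E = (31 + 144 + 729) - E = 904 - E)
3833512 - c(-1586) = 3833512 - (904 - 1*(-1586)) = 3833512 - (904 + 1586) = 3833512 - 1*2490 = 3833512 - 2490 = 3831022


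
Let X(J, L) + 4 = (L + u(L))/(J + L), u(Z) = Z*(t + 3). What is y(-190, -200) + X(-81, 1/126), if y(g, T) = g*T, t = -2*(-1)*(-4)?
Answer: 387749184/10205 ≈ 37996.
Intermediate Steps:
t = -8 (t = 2*(-4) = -8)
u(Z) = -5*Z (u(Z) = Z*(-8 + 3) = Z*(-5) = -5*Z)
X(J, L) = -4 - 4*L/(J + L) (X(J, L) = -4 + (L - 5*L)/(J + L) = -4 + (-4*L)/(J + L) = -4 - 4*L/(J + L))
y(g, T) = T*g
y(-190, -200) + X(-81, 1/126) = -200*(-190) + 4*(-1*(-81) - 2/126)/(-81 + 1/126) = 38000 + 4*(81 - 2*1/126)/(-81 + 1/126) = 38000 + 4*(81 - 1/63)/(-10205/126) = 38000 + 4*(-126/10205)*(5102/63) = 38000 - 40816/10205 = 387749184/10205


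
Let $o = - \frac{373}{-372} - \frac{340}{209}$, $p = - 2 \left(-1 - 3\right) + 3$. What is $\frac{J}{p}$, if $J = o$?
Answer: $- \frac{48523}{855228} \approx -0.056737$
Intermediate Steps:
$p = 11$ ($p = - 2 \left(-1 - 3\right) + 3 = \left(-2\right) \left(-4\right) + 3 = 8 + 3 = 11$)
$o = - \frac{48523}{77748}$ ($o = \left(-373\right) \left(- \frac{1}{372}\right) - \frac{340}{209} = \frac{373}{372} - \frac{340}{209} = - \frac{48523}{77748} \approx -0.62411$)
$J = - \frac{48523}{77748} \approx -0.62411$
$\frac{J}{p} = - \frac{48523}{77748 \cdot 11} = \left(- \frac{48523}{77748}\right) \frac{1}{11} = - \frac{48523}{855228}$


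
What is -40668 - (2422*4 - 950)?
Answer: -49406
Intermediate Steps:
-40668 - (2422*4 - 950) = -40668 - (9688 - 950) = -40668 - 1*8738 = -40668 - 8738 = -49406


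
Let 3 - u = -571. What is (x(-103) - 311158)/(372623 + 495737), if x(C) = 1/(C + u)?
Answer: -146555417/408997560 ≈ -0.35833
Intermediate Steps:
u = 574 (u = 3 - 1*(-571) = 3 + 571 = 574)
x(C) = 1/(574 + C) (x(C) = 1/(C + 574) = 1/(574 + C))
(x(-103) - 311158)/(372623 + 495737) = (1/(574 - 103) - 311158)/(372623 + 495737) = (1/471 - 311158)/868360 = (1/471 - 311158)*(1/868360) = -146555417/471*1/868360 = -146555417/408997560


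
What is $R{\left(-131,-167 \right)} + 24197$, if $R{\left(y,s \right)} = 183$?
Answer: $24380$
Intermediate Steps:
$R{\left(-131,-167 \right)} + 24197 = 183 + 24197 = 24380$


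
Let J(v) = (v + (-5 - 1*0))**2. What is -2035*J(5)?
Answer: 0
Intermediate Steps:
J(v) = (-5 + v)**2 (J(v) = (v + (-5 + 0))**2 = (v - 5)**2 = (-5 + v)**2)
-2035*J(5) = -2035*(-5 + 5)**2 = -2035*0**2 = -2035*0 = 0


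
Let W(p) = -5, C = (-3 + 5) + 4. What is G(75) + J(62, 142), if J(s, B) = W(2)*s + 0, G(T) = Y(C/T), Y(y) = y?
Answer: -7748/25 ≈ -309.92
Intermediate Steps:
C = 6 (C = 2 + 4 = 6)
G(T) = 6/T
J(s, B) = -5*s (J(s, B) = -5*s + 0 = -5*s)
G(75) + J(62, 142) = 6/75 - 5*62 = 6*(1/75) - 310 = 2/25 - 310 = -7748/25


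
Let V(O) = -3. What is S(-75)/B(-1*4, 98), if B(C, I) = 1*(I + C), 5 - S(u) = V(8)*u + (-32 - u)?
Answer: -263/94 ≈ -2.7979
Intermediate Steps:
S(u) = 37 + 4*u (S(u) = 5 - (-3*u + (-32 - u)) = 5 - (-32 - 4*u) = 5 + (32 + 4*u) = 37 + 4*u)
B(C, I) = C + I (B(C, I) = 1*(C + I) = C + I)
S(-75)/B(-1*4, 98) = (37 + 4*(-75))/(-1*4 + 98) = (37 - 300)/(-4 + 98) = -263/94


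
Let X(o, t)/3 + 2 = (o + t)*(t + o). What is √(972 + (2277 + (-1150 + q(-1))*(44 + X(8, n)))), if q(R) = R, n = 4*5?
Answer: I*√2747641 ≈ 1657.6*I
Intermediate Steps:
n = 20
X(o, t) = -6 + 3*(o + t)² (X(o, t) = -6 + 3*((o + t)*(t + o)) = -6 + 3*((o + t)*(o + t)) = -6 + 3*(o + t)²)
√(972 + (2277 + (-1150 + q(-1))*(44 + X(8, n)))) = √(972 + (2277 + (-1150 - 1)*(44 + (-6 + 3*(8 + 20)²)))) = √(972 + (2277 - 1151*(44 + (-6 + 3*28²)))) = √(972 + (2277 - 1151*(44 + (-6 + 3*784)))) = √(972 + (2277 - 1151*(44 + (-6 + 2352)))) = √(972 + (2277 - 1151*(44 + 2346))) = √(972 + (2277 - 1151*2390)) = √(972 + (2277 - 2750890)) = √(972 - 2748613) = √(-2747641) = I*√2747641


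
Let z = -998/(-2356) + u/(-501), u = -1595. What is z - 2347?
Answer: -1383018857/590178 ≈ -2343.4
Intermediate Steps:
z = 2128909/590178 (z = -998/(-2356) - 1595/(-501) = -998*(-1/2356) - 1595*(-1/501) = 499/1178 + 1595/501 = 2128909/590178 ≈ 3.6072)
z - 2347 = 2128909/590178 - 2347 = -1383018857/590178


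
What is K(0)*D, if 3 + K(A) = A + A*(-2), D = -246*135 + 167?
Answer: 99129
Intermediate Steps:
D = -33043 (D = -33210 + 167 = -33043)
K(A) = -3 - A (K(A) = -3 + (A + A*(-2)) = -3 + (A - 2*A) = -3 - A)
K(0)*D = (-3 - 1*0)*(-33043) = (-3 + 0)*(-33043) = -3*(-33043) = 99129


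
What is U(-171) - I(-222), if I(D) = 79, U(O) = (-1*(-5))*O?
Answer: -934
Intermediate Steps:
U(O) = 5*O
U(-171) - I(-222) = 5*(-171) - 1*79 = -855 - 79 = -934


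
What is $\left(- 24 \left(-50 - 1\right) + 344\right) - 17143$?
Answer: $-15575$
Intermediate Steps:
$\left(- 24 \left(-50 - 1\right) + 344\right) - 17143 = \left(\left(-24\right) \left(-51\right) + 344\right) - 17143 = \left(1224 + 344\right) - 17143 = 1568 - 17143 = -15575$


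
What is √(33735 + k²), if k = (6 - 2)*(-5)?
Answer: √34135 ≈ 184.76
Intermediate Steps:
k = -20 (k = 4*(-5) = -20)
√(33735 + k²) = √(33735 + (-20)²) = √(33735 + 400) = √34135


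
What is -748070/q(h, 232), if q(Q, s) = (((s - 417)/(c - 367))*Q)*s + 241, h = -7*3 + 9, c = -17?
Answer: 2992280/4401 ≈ 679.91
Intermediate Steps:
h = -12 (h = -21 + 9 = -12)
q(Q, s) = 241 + Q*s*(139/128 - s/384) (q(Q, s) = (((s - 417)/(-17 - 367))*Q)*s + 241 = (((-417 + s)/(-384))*Q)*s + 241 = (((-417 + s)*(-1/384))*Q)*s + 241 = ((139/128 - s/384)*Q)*s + 241 = (Q*(139/128 - s/384))*s + 241 = Q*s*(139/128 - s/384) + 241 = 241 + Q*s*(139/128 - s/384))
-748070/q(h, 232) = -748070/(241 - 1/384*(-12)*232² + (139/128)*(-12)*232) = -748070/(241 - 1/384*(-12)*53824 - 12093/4) = -748070/(241 + 1682 - 12093/4) = -748070/(-4401/4) = -748070*(-4/4401) = 2992280/4401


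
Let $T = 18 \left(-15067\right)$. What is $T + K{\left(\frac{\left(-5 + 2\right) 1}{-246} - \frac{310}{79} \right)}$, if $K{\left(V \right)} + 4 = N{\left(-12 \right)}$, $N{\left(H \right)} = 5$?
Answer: $-271205$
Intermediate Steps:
$T = -271206$
$K{\left(V \right)} = 1$ ($K{\left(V \right)} = -4 + 5 = 1$)
$T + K{\left(\frac{\left(-5 + 2\right) 1}{-246} - \frac{310}{79} \right)} = -271206 + 1 = -271205$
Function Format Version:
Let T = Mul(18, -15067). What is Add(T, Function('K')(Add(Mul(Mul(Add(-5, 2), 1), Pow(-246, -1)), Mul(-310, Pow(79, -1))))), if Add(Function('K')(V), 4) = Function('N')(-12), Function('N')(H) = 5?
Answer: -271205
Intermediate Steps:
T = -271206
Function('K')(V) = 1 (Function('K')(V) = Add(-4, 5) = 1)
Add(T, Function('K')(Add(Mul(Mul(Add(-5, 2), 1), Pow(-246, -1)), Mul(-310, Pow(79, -1))))) = Add(-271206, 1) = -271205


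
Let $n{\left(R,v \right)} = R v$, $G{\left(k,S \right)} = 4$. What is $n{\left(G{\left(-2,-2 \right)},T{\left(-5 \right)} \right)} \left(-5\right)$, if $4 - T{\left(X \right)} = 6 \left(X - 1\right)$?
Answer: $-800$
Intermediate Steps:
$T{\left(X \right)} = 10 - 6 X$ ($T{\left(X \right)} = 4 - 6 \left(X - 1\right) = 4 - 6 \left(-1 + X\right) = 4 - \left(-6 + 6 X\right) = 10 - 6 X$)
$n{\left(G{\left(-2,-2 \right)},T{\left(-5 \right)} \right)} \left(-5\right) = 4 \left(10 - -30\right) \left(-5\right) = 4 \left(10 + 30\right) \left(-5\right) = 4 \cdot 40 \left(-5\right) = 160 \left(-5\right) = -800$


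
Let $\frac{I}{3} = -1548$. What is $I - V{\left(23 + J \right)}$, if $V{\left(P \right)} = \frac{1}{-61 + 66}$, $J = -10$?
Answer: $- \frac{23221}{5} \approx -4644.2$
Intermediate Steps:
$I = -4644$ ($I = 3 \left(-1548\right) = -4644$)
$V{\left(P \right)} = \frac{1}{5}$
$I - V{\left(23 + J \right)} = -4644 - \frac{1}{5} = - \frac{23221}{5}$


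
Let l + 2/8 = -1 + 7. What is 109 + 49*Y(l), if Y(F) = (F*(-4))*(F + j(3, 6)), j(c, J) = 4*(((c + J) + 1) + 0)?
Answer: -205805/4 ≈ -51451.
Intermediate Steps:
j(c, J) = 4 + 4*J + 4*c (j(c, J) = 4*(((J + c) + 1) + 0) = 4*((1 + J + c) + 0) = 4*(1 + J + c) = 4 + 4*J + 4*c)
l = 23/4 (l = -1/4 + (-1 + 7) = -1/4 + 6 = 23/4 ≈ 5.7500)
Y(F) = -4*F*(40 + F) (Y(F) = (F*(-4))*(F + (4 + 4*6 + 4*3)) = (-4*F)*(F + (4 + 24 + 12)) = (-4*F)*(F + 40) = (-4*F)*(40 + F) = -4*F*(40 + F))
109 + 49*Y(l) = 109 + 49*(-4*23/4*(40 + 23/4)) = 109 + 49*(-4*23/4*183/4) = 109 + 49*(-4209/4) = 109 - 206241/4 = -205805/4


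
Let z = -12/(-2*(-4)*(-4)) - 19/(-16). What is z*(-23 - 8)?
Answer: -775/16 ≈ -48.438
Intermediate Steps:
z = 25/16 (z = -12/(8*(-4)) - 19*(-1/16) = -12/(-32) + 19/16 = -12*(-1/32) + 19/16 = 3/8 + 19/16 = 25/16 ≈ 1.5625)
z*(-23 - 8) = 25*(-23 - 8)/16 = (25/16)*(-31) = -775/16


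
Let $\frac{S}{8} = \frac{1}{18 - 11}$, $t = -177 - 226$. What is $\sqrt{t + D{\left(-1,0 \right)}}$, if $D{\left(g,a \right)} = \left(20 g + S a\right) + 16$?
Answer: $i \sqrt{407} \approx 20.174 i$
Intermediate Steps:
$t = -403$ ($t = -177 - 226 = -403$)
$S = \frac{8}{7}$ ($S = \frac{8}{18 - 11} = \frac{8}{7} \approx 1.1429$)
$D{\left(g,a \right)} = 16 + 20 g + \frac{8 a}{7}$ ($D{\left(g,a \right)} = \left(20 g + \frac{8 a}{7}\right) + 16 = 16 + 20 g + \frac{8 a}{7}$)
$\sqrt{t + D{\left(-1,0 \right)}} = \sqrt{-403 + \left(16 + 20 \left(-1\right) + \frac{8}{7} \cdot 0\right)} = \sqrt{-403 + \left(16 - 20 + 0\right)} = \sqrt{-403 - 4} = \sqrt{-407} = i \sqrt{407}$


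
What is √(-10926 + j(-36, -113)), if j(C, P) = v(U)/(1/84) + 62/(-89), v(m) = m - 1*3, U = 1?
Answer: 2*I*√21970273/89 ≈ 105.33*I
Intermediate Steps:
v(m) = -3 + m (v(m) = m - 3 = -3 + m)
j(C, P) = -15014/89 (j(C, P) = (-3 + 1)/(1/84) + 62/(-89) = -2/1/84 + 62*(-1/89) = -2*84 - 62/89 = -168 - 62/89 = -15014/89)
√(-10926 + j(-36, -113)) = √(-10926 - 15014/89) = √(-987428/89) = 2*I*√21970273/89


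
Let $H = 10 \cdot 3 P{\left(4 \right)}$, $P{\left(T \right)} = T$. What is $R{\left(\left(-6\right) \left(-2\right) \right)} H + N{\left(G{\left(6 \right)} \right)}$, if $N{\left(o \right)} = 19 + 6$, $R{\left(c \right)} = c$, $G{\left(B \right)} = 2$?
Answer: $1465$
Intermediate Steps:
$H = 120$ ($H = 10 \cdot 3 \cdot 4 = 30 \cdot 4 = 120$)
$N{\left(o \right)} = 25$
$R{\left(\left(-6\right) \left(-2\right) \right)} H + N{\left(G{\left(6 \right)} \right)} = \left(-6\right) \left(-2\right) 120 + 25 = 12 \cdot 120 + 25 = 1440 + 25 = 1465$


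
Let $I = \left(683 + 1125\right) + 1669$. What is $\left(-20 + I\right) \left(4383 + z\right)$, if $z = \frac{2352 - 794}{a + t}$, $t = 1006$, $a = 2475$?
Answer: $\frac{52749605917}{3481} \approx 1.5154 \cdot 10^{7}$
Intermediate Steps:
$z = \frac{1558}{3481}$ ($z = \frac{2352 - 794}{2475 + 1006} = \frac{1558}{3481} \approx 0.44757$)
$I = 3477$ ($I = 1808 + 1669 = 3477$)
$\left(-20 + I\right) \left(4383 + z\right) = \left(-20 + 3477\right) \left(4383 + \frac{1558}{3481}\right) = 3457 \cdot \frac{15258781}{3481} = \frac{52749605917}{3481}$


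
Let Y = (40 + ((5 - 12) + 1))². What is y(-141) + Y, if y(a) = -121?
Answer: 1035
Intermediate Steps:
Y = 1156 (Y = (40 + (-7 + 1))² = (40 - 6)² = 34² = 1156)
y(-141) + Y = -121 + 1156 = 1035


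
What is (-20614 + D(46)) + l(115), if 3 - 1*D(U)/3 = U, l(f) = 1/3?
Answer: -62228/3 ≈ -20743.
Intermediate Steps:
l(f) = ⅓
D(U) = 9 - 3*U
(-20614 + D(46)) + l(115) = (-20614 + (9 - 3*46)) + ⅓ = (-20614 + (9 - 138)) + ⅓ = (-20614 - 129) + ⅓ = -20743 + ⅓ = -62228/3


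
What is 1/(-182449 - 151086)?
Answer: -1/333535 ≈ -2.9982e-6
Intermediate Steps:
1/(-182449 - 151086) = 1/(-333535) = -1/333535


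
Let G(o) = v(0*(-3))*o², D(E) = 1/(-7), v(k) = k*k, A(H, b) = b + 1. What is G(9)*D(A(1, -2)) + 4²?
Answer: 16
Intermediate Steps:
A(H, b) = 1 + b
v(k) = k²
D(E) = -⅐
G(o) = 0 (G(o) = (0*(-3))²*o² = 0²*o² = 0*o² = 0)
G(9)*D(A(1, -2)) + 4² = 0*(-⅐) + 4² = 0 + 16 = 16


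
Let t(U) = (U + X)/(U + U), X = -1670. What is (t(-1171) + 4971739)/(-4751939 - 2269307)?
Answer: -11643815579/16443758132 ≈ -0.70810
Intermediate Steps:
t(U) = (-1670 + U)/(2*U) (t(U) = (U - 1670)/(U + U) = (-1670 + U)/((2*U)) = (-1670 + U)*(1/(2*U)) = (-1670 + U)/(2*U))
(t(-1171) + 4971739)/(-4751939 - 2269307) = ((½)*(-1670 - 1171)/(-1171) + 4971739)/(-4751939 - 2269307) = ((½)*(-1/1171)*(-2841) + 4971739)/(-7021246) = (2841/2342 + 4971739)*(-1/7021246) = (11643815579/2342)*(-1/7021246) = -11643815579/16443758132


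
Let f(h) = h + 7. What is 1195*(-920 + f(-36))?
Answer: -1134055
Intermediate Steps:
f(h) = 7 + h
1195*(-920 + f(-36)) = 1195*(-920 + (7 - 36)) = 1195*(-920 - 29) = 1195*(-949) = -1134055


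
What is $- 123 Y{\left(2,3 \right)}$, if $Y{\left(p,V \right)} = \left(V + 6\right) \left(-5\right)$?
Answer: $5535$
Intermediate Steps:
$Y{\left(p,V \right)} = -30 - 5 V$ ($Y{\left(p,V \right)} = \left(6 + V\right) \left(-5\right) = -30 - 5 V$)
$- 123 Y{\left(2,3 \right)} = - 123 \left(-30 - 15\right) = \left(-123\right) \left(-45\right) = 5535$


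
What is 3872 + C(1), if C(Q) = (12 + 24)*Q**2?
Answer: 3908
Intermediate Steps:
C(Q) = 36*Q**2
3872 + C(1) = 3872 + 36*1**2 = 3872 + 36*1 = 3872 + 36 = 3908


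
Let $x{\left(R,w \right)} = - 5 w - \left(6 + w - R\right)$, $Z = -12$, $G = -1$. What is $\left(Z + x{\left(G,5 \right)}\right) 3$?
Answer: $-147$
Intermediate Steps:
$x{\left(R,w \right)} = -6 + R - 6 w$ ($x{\left(R,w \right)} = - 5 w - \left(6 + w - R\right) = -6 + R - 6 w$)
$\left(Z + x{\left(G,5 \right)}\right) 3 = \left(-12 - 37\right) 3 = \left(-49\right) 3 = -147$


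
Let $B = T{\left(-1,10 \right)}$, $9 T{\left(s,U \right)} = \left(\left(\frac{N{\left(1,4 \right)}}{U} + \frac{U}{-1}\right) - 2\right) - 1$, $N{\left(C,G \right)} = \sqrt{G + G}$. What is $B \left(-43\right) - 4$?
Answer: $\frac{523}{9} - \frac{43 \sqrt{2}}{45} \approx 56.76$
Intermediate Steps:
$N{\left(C,G \right)} = \sqrt{2} \sqrt{G}$ ($N{\left(C,G \right)} = \sqrt{2 G} = \sqrt{2} \sqrt{G}$)
$T{\left(s,U \right)} = - \frac{1}{3} - \frac{U}{9} + \frac{2 \sqrt{2}}{9 U}$ ($T{\left(s,U \right)} = \frac{\left(\left(\frac{\sqrt{2} \sqrt{4}}{U} + \frac{U}{-1}\right) - 2\right) - 1}{9} = \frac{\left(\left(\frac{\sqrt{2} \cdot 2}{U} + U \left(-1\right)\right) - 2\right) - 1}{9} = \frac{\left(\left(\frac{2 \sqrt{2}}{U} - U\right) - 2\right) - 1}{9} = \frac{\left(\left(- U + \frac{2 \sqrt{2}}{U}\right) - 2\right) - 1}{9} = \frac{\left(-2 - U + \frac{2 \sqrt{2}}{U}\right) - 1}{9} = \frac{-3 - U + \frac{2 \sqrt{2}}{U}}{9} = - \frac{1}{3} - \frac{U}{9} + \frac{2 \sqrt{2}}{9 U}$)
$B = - \frac{13}{9} + \frac{\sqrt{2}}{45}$ ($B = \frac{2 \sqrt{2} - 10 \left(3 + 10\right)}{9 \cdot 10} = \frac{1}{9} \cdot \frac{1}{10} \left(2 \sqrt{2} - 10 \cdot 13\right) = \frac{1}{9} \cdot \frac{1}{10} \left(2 \sqrt{2} - 130\right) = \frac{1}{9} \cdot \frac{1}{10} \left(-130 + 2 \sqrt{2}\right) = - \frac{13}{9} + \frac{\sqrt{2}}{45} \approx -1.413$)
$B \left(-43\right) - 4 = \left(- \frac{13}{9} + \frac{\sqrt{2}}{45}\right) \left(-43\right) - 4 = \left(\frac{559}{9} - \frac{43 \sqrt{2}}{45}\right) - 4 = \frac{523}{9} - \frac{43 \sqrt{2}}{45}$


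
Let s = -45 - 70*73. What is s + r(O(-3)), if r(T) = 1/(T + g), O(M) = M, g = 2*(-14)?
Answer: -159806/31 ≈ -5155.0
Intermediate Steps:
g = -28
r(T) = 1/(-28 + T) (r(T) = 1/(T - 28) = 1/(-28 + T))
s = -5155 (s = -45 - 5110 = -5155)
s + r(O(-3)) = -5155 + 1/(-28 - 3) = -5155 + 1/(-31) = -5155 - 1/31 = -159806/31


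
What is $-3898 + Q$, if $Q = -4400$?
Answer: $-8298$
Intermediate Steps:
$-3898 + Q = -3898 - 4400 = -8298$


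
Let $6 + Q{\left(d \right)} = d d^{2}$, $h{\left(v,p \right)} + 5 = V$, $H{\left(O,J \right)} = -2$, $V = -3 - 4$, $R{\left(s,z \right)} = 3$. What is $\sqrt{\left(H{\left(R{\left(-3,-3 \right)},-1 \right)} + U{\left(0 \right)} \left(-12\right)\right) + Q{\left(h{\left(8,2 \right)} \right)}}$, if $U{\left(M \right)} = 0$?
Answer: $2 i \sqrt{434} \approx 41.665 i$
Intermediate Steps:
$V = -7$ ($V = -3 - 4 = -7$)
$h{\left(v,p \right)} = -12$ ($h{\left(v,p \right)} = -5 - 7 = -12$)
$Q{\left(d \right)} = -6 + d^{3}$ ($Q{\left(d \right)} = -6 + d d^{2} = -6 + d^{3}$)
$\sqrt{\left(H{\left(R{\left(-3,-3 \right)},-1 \right)} + U{\left(0 \right)} \left(-12\right)\right) + Q{\left(h{\left(8,2 \right)} \right)}} = \sqrt{\left(-2 + 0 \left(-12\right)\right) + \left(-6 + \left(-12\right)^{3}\right)} = \sqrt{\left(-2 + 0\right) - 1734} = \sqrt{-2 - 1734} = \sqrt{-1736} = 2 i \sqrt{434}$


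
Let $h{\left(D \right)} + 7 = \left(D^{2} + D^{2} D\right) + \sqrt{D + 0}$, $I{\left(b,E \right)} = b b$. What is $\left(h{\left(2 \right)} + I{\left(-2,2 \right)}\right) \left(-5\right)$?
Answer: $-45 - 5 \sqrt{2} \approx -52.071$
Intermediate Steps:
$I{\left(b,E \right)} = b^{2}$
$h{\left(D \right)} = -7 + \sqrt{D} + D^{2} + D^{3}$ ($h{\left(D \right)} = -7 + \left(\left(D^{2} + D^{2} D\right) + \sqrt{D + 0}\right) = -7 + \left(\left(D^{2} + D^{3}\right) + \sqrt{D}\right) = -7 + \left(\sqrt{D} + D^{2} + D^{3}\right) = -7 + \sqrt{D} + D^{2} + D^{3}$)
$\left(h{\left(2 \right)} + I{\left(-2,2 \right)}\right) \left(-5\right) = \left(\left(-7 + \sqrt{2} + 2^{2} + 2^{3}\right) + \left(-2\right)^{2}\right) \left(-5\right) = \left(\left(-7 + \sqrt{2} + 4 + 8\right) + 4\right) \left(-5\right) = \left(\left(5 + \sqrt{2}\right) + 4\right) \left(-5\right) = \left(9 + \sqrt{2}\right) \left(-5\right) = -45 - 5 \sqrt{2}$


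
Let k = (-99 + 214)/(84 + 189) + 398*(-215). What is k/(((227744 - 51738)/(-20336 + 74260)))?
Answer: -48449666630/1848063 ≈ -26216.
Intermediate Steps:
k = -23360495/273 (k = 115/273 - 85570 = -23360495/273 ≈ -85570.)
k/(((227744 - 51738)/(-20336 + 74260))) = -23360495*(-20336 + 74260)/(227744 - 51738)/273 = -23360495/(273*(176006/53924)) = -23360495/(273*(176006*(1/53924))) = -23360495/(273*88003/26962) = -23360495/273*26962/88003 = -48449666630/1848063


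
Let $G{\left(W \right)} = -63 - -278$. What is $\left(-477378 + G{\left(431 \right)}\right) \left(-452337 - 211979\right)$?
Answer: $316987015508$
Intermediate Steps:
$G{\left(W \right)} = 215$ ($G{\left(W \right)} = -63 + 278 = 215$)
$\left(-477378 + G{\left(431 \right)}\right) \left(-452337 - 211979\right) = \left(-477378 + 215\right) \left(-452337 - 211979\right) = \left(-477163\right) \left(-664316\right) = 316987015508$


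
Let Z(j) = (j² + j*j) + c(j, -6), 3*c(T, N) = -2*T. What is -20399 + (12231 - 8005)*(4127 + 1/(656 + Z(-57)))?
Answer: 62643411701/3596 ≈ 1.7420e+7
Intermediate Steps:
c(T, N) = -2*T/3 (c(T, N) = (-2*T)/3 = -2*T/3)
Z(j) = 2*j² - 2*j/3 (Z(j) = (j² + j*j) - 2*j/3 = (j² + j²) - 2*j/3 = 2*j² - 2*j/3)
-20399 + (12231 - 8005)*(4127 + 1/(656 + Z(-57))) = -20399 + (12231 - 8005)*(4127 + 1/(656 + (⅔)*(-57)*(-1 + 3*(-57)))) = -20399 + 4226*(4127 + 1/(656 + (⅔)*(-57)*(-1 - 171))) = -20399 + 4226*(4127 + 1/(656 + (⅔)*(-57)*(-172))) = -20399 + 4226*(4127 + 1/(656 + 6536)) = -20399 + 4226*(4127 + 1/7192) = -20399 + 4226*(29681385/7192) = -20399 + 62716766505/3596 = 62643411701/3596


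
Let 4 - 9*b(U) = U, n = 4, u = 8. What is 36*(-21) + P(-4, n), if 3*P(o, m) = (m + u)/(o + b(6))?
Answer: -14382/19 ≈ -756.95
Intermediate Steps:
b(U) = 4/9 - U/9
P(o, m) = (8 + m)/(3*(-2/9 + o)) (P(o, m) = ((m + 8)/(o + (4/9 - ⅑*6)))/3 = ((8 + m)/(o + (4/9 - ⅔)))/3 = ((8 + m)/(o - 2/9))/3 = ((8 + m)/(-2/9 + o))/3 = (8 + m)/(3*(-2/9 + o)))
36*(-21) + P(-4, n) = 36*(-21) + 3*(8 + 4)/(-2 + 9*(-4)) = -756 + 3*12/(-2 - 36) = -756 + 3*12/(-38) = -756 + 3*(-1/38)*12 = -756 - 18/19 = -14382/19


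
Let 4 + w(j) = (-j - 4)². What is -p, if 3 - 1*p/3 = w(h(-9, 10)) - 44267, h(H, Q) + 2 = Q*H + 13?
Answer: -115947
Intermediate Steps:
h(H, Q) = 11 + H*Q (h(H, Q) = -2 + (Q*H + 13) = -2 + (H*Q + 13) = -2 + (13 + H*Q) = 11 + H*Q)
w(j) = -4 + (-4 - j)² (w(j) = -4 + (-j - 4)² = -4 + (-4 - j)²)
p = 115947 (p = 9 - 3*((-4 + (4 + (11 - 9*10))²) - 44267) = 9 - 3*((-4 + (4 + (11 - 90))²) - 44267) = 9 - 3*((-4 + (4 - 79)²) - 44267) = 9 - 3*((-4 + (-75)²) - 44267) = 9 - 3*((-4 + 5625) - 44267) = 9 - 3*(5621 - 44267) = 9 - 3*(-38646) = 9 + 115938 = 115947)
-p = -1*115947 = -115947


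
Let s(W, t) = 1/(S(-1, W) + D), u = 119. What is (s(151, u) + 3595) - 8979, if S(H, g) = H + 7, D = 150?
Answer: -839903/156 ≈ -5384.0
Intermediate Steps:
S(H, g) = 7 + H
s(W, t) = 1/156 (s(W, t) = 1/((7 - 1) + 150) = 1/(6 + 150) = 1/156)
(s(151, u) + 3595) - 8979 = (1/156 + 3595) - 8979 = 560821/156 - 8979 = -839903/156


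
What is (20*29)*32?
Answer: 18560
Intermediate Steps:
(20*29)*32 = 580*32 = 18560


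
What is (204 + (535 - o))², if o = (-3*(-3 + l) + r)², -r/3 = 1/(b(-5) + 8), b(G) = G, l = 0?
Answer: 455625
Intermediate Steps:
r = -1 (r = -3/(-5 + 8) = -3/3 = -3*⅓ = -1)
o = 64 (o = (-3*(-3 + 0) - 1)² = (-3*(-3) - 1)² = (9 - 1)² = 8² = 64)
(204 + (535 - o))² = (204 + (535 - 1*64))² = (204 + (535 - 64))² = (204 + 471)² = 675² = 455625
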